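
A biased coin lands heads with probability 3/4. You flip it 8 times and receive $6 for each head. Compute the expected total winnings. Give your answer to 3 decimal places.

E[#heads] = 8·3/4 = 6 (linearity over flips).
E[winnings] = 6·6 = 36.
≈ 36.000

$36.000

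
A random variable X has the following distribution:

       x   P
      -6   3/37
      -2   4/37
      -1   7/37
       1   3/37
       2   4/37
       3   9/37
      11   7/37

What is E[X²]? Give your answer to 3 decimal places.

29.135

E[X²] = (3/37)·36 + (4/37)·4 + (7/37)·1 + (3/37)·1 + (4/37)·4 + (9/37)·9 + (7/37)·121
     = 1078/37 ≈ 29.135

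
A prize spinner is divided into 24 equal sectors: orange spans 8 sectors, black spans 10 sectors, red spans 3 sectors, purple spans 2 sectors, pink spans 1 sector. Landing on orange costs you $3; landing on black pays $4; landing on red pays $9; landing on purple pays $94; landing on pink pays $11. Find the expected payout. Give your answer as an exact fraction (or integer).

E[payout] = (8/24)·(-3) + (10/24)·4 + (3/24)·9 + (2/24)·94 + (1/24)·11 = 121/12

121/12 dollars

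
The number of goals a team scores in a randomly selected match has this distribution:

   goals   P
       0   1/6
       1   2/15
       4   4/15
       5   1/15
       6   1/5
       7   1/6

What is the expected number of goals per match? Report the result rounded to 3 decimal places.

E[X] = (1/6)·0 + (2/15)·1 + (4/15)·4 + (1/15)·5 + (1/5)·6 + (1/6)·7
     = 39/10 ≈ 3.900

3.900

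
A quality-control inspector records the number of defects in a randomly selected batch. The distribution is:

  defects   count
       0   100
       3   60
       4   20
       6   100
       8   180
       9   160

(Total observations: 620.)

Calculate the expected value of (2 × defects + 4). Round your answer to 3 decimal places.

16.065

Total = 620, so P(defects=0) = 100/620, etc.
E[2x+4] = (5/31)·4 + (3/31)·10 + (1/31)·12 + (5/31)·16 + (9/31)·20 + (8/31)·22
     = 498/31 ≈ 16.065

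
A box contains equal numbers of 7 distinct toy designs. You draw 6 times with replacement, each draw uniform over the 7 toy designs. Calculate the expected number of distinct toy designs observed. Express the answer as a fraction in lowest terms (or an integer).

70993/16807

Let Xⱼ=1 if type j appears at least once. P(Xⱼ=1) = 1 − ((7−1)/7)^6 = 70993/117649.
E[#distinct] = 7·70993/117649 = 70993/16807.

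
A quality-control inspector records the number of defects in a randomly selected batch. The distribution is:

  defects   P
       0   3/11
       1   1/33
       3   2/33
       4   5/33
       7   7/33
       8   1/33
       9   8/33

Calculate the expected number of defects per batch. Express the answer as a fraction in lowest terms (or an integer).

52/11

E[X] = (3/11)·0 + (1/33)·1 + (2/33)·3 + (5/33)·4 + (7/33)·7 + (1/33)·8 + (8/33)·9
     = 52/11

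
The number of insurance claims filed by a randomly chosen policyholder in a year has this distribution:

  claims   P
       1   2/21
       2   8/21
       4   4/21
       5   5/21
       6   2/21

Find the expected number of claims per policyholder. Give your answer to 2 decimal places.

3.38

E[X] = (2/21)·1 + (8/21)·2 + (4/21)·4 + (5/21)·5 + (2/21)·6
     = 71/21 ≈ 3.38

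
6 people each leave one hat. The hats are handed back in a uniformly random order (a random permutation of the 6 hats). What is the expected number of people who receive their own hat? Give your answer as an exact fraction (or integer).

Let Xᵢ = 1 if person i gets their own hat. For each i, P(Xᵢ=1) = 1/6.
By linearity of expectation, E[X₁+…+X_6] = 6·(1/6) = 1.

1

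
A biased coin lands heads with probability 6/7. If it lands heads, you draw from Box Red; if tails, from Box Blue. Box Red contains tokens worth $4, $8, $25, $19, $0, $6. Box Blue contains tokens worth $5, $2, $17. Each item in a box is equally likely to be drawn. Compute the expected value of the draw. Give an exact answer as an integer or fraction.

E[X | Box Red] = (4 + 8 + 25 + 19 + 0 + 6)/6 = 31/3
E[X | Box Blue] = (5 + 2 + 17)/3 = 8
E[X] = (6/7)·31/3 + (1/7)·8 = 10

$10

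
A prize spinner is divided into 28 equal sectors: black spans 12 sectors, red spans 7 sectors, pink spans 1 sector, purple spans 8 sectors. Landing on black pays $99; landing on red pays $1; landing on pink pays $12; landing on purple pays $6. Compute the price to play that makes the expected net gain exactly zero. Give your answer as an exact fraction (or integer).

E[payout] = (12/28)·99 + (7/28)·1 + (1/28)·12 + (8/28)·6 = 1255/28
Fair fee = E[payout] = 1255/28

1255/28 dollars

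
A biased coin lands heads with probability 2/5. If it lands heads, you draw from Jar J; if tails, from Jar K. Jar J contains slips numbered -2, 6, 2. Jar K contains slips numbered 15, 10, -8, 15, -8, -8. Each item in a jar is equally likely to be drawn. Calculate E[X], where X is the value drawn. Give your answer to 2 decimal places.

2.40

E[X | Jar J] = (-2 + 6 + 2)/3 = 2
E[X | Jar K] = (15 + 10 − 8 + 15 − 8 − 8)/6 = 8/3
E[X] = (2/5)·2 + (3/5)·8/3 = 12/5 ≈ 2.40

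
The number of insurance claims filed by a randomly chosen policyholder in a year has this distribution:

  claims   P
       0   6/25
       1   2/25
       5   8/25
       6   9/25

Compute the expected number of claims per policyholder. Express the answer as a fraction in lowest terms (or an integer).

96/25

E[X] = (6/25)·0 + (2/25)·1 + (8/25)·5 + (9/25)·6
     = 96/25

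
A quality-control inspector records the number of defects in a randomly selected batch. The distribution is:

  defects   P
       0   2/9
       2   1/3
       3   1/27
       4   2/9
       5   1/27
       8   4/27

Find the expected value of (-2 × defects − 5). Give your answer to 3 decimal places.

-11.074

E[-2x-5] = (2/9)·(-5) + (1/3)·(-9) + (1/27)·(-11) + (2/9)·(-13) + (1/27)·(-15) + (4/27)·(-21)
     = -299/27 ≈ -11.074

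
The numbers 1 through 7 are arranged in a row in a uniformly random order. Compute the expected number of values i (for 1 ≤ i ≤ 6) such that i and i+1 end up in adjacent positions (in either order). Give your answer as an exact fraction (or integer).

12/7

For each i ∈ {1,…,6}, let Xᵢ = 1 if i and i+1 are adjacent. P(Xᵢ=1) = 2·(7−1)!/7! = 2/7.
By linearity, E[ΣXᵢ] = (6)·(2/7) = 12/7.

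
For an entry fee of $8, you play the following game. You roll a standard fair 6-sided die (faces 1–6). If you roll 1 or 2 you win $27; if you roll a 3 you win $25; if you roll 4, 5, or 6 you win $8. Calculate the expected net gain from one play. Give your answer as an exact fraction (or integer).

55/6 dollars

E[payout] = (1/2)·8 + (1/6)·25 + (1/3)·27 = 103/6
Expected profit = 103/6 − 8 = 55/6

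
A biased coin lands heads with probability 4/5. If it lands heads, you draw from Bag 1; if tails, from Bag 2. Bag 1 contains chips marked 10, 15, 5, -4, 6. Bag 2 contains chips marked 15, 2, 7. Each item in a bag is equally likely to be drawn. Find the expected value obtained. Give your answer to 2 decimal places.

6.72

E[X | Bag 1] = (10 + 15 + 5 − 4 + 6)/5 = 32/5
E[X | Bag 2] = (15 + 2 + 7)/3 = 8
E[X] = (4/5)·32/5 + (1/5)·8 = 168/25 ≈ 6.72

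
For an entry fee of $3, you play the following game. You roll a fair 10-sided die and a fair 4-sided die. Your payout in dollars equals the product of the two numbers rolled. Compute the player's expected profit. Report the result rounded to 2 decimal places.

$10.75

Distribution of the product of the two numbers rolled: 1 w.p. 1/40, 2 w.p. 1/20, 3 w.p. 1/20, 4 w.p. 3/40, 5 w.p. 1/40, 6 w.p. 3/40, …
E[payout] = (1/40)·1 + (1/20)·2 + (1/20)·3 + (3/40)·4 + (1/40)·5 + (3/40)·6 + (1/40)·7 + (3/40)·8 + (1/20)·9 + (1/20)·10 + (3/40)·12 + (1/40)·14 + (1/40)·15 + (1/20)·16 + (1/20)·18 + (1/20)·20 + (1/40)·21 + (1/20)·24 + (1/40)·27 + (1/40)·28 + (1/40)·30 + (1/40)·32 + (1/40)·36 + (1/40)·40 = 55/4
Expected profit = 55/4 − 3 = 43/4 ≈ $10.75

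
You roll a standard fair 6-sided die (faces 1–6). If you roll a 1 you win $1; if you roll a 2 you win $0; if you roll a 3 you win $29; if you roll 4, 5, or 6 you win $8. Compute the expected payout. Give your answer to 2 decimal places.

E[payout] = (1/6)·0 + (1/6)·1 + (1/2)·8 + (1/6)·29 = 9
≈ $9.00

$9.00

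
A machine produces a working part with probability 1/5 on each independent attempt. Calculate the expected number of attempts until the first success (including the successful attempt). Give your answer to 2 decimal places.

For a geometric distribution, E[trials] = 1/p = 1/(1/5) = 5.
≈ 5.00

5.00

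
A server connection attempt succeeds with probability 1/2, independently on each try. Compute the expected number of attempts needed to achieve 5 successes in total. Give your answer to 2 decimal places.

By linearity (sum of 5 independent geometric waits), E[trials] = 5/p = 5/(1/2) = 10.
≈ 10.00

10.00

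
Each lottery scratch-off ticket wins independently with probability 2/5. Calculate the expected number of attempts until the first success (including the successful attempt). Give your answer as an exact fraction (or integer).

5/2

For a geometric distribution, E[trials] = 1/p = 1/(2/5) = 5/2.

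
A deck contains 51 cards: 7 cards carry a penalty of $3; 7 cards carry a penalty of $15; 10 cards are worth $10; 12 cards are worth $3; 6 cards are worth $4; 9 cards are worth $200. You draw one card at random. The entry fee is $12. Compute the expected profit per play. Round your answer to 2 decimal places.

E[payout] = (7/51)·(-3) + (7/51)·(-15) + (10/51)·10 + (12/51)·3 + (6/51)·4 + (9/51)·200 = 1834/51
Expected profit = 1834/51 − 12 = 1222/51 ≈ $23.96

$23.96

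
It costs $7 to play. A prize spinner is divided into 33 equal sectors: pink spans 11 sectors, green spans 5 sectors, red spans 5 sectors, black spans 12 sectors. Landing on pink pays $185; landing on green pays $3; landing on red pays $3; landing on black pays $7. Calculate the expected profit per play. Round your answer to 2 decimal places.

$58.12

E[payout] = (11/33)·185 + (5/33)·3 + (5/33)·3 + (12/33)·7 = 2149/33
Expected profit = 2149/33 − 7 = 1918/33 ≈ $58.12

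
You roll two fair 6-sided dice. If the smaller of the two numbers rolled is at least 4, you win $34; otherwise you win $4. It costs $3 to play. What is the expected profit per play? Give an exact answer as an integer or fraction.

E[payout] = (3/4)·4 + (1/4)·34 = 23/2
Expected profit = 23/2 − 3 = 17/2

17/2 dollars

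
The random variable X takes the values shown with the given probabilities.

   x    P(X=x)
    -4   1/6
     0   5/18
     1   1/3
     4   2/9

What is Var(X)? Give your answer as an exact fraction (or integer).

506/81

E[X] = (1/6)·(-4) + (5/18)·0 + (1/3)·1 + (2/9)·4 = 5/9
E[X²] = (1/6)·16 + (5/18)·0 + (1/3)·1 + (2/9)·16 = 59/9
Var(X) = 59/9 − (5/9)² = 506/81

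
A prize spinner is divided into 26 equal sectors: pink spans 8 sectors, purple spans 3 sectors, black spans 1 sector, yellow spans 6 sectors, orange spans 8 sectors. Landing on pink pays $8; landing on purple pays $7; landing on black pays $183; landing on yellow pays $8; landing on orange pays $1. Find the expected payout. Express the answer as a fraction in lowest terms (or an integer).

E[payout] = (8/26)·8 + (3/26)·7 + (1/26)·183 + (6/26)·8 + (8/26)·1 = 162/13

162/13 dollars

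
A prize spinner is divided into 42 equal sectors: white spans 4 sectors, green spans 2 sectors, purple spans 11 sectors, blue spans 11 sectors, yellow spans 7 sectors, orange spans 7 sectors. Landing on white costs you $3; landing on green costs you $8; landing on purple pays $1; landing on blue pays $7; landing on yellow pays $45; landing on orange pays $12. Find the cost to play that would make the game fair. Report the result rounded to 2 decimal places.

E[payout] = (4/42)·(-3) + (2/42)·(-8) + (11/42)·1 + (11/42)·7 + (7/42)·45 + (7/42)·12 = 153/14
Fair fee = E[payout] = 153/14 ≈ $10.93

$10.93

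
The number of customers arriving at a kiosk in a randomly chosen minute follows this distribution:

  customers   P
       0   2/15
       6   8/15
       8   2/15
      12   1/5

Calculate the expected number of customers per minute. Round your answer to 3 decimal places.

6.667

E[X] = (2/15)·0 + (8/15)·6 + (2/15)·8 + (1/5)·12
     = 20/3 ≈ 6.667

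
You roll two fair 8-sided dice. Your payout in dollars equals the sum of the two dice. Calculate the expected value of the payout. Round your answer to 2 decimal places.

Distribution of the sum of the two dice: 2 w.p. 1/64, 3 w.p. 1/32, 4 w.p. 3/64, 5 w.p. 1/16, 6 w.p. 5/64, 7 w.p. 3/32, …
E[payout] = (1/64)·2 + (1/32)·3 + (3/64)·4 + (1/16)·5 + (5/64)·6 + (3/32)·7 + (7/64)·8 + (1/8)·9 + (7/64)·10 + (3/32)·11 + (5/64)·12 + (1/16)·13 + (3/64)·14 + (1/32)·15 + (1/64)·16 = 9
≈ $9.00

$9.00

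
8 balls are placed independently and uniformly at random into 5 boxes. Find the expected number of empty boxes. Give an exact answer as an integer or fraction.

65536/78125

Let Xⱼ=1 if box j is empty. P(Xⱼ=1) = ((5-1)/5)^8 = 65536/390625.
By linearity, E[#empty] = 5·65536/390625 = 65536/78125.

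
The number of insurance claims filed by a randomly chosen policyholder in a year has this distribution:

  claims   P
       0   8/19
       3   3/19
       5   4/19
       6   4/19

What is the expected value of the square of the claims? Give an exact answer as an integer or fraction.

271/19

E[X²] = (8/19)·0 + (3/19)·9 + (4/19)·25 + (4/19)·36
     = 271/19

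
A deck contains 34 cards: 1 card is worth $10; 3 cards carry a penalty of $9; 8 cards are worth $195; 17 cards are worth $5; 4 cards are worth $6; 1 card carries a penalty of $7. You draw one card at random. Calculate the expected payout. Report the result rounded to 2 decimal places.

$48.38

E[payout] = (1/34)·10 + (3/34)·(-9) + (8/34)·195 + (17/34)·5 + (4/34)·6 + (1/34)·(-7) = 1645/34
≈ $48.38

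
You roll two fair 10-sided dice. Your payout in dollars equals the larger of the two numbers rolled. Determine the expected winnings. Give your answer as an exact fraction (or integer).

143/20 dollars

Distribution of the larger of the two numbers rolled: 1 w.p. 1/100, 2 w.p. 3/100, 3 w.p. 1/20, 4 w.p. 7/100, 5 w.p. 9/100, 6 w.p. 11/100, …
E[payout] = (1/100)·1 + (3/100)·2 + (1/20)·3 + (7/100)·4 + (9/100)·5 + (11/100)·6 + (13/100)·7 + (3/20)·8 + (17/100)·9 + (19/100)·10 = 143/20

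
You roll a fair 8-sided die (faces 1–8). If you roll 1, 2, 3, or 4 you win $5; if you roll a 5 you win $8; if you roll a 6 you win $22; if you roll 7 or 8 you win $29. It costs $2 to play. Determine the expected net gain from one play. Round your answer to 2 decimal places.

E[payout] = (1/2)·5 + (1/8)·8 + (1/8)·22 + (1/4)·29 = 27/2
Expected profit = 27/2 − 2 = 23/2 ≈ $11.50

$11.50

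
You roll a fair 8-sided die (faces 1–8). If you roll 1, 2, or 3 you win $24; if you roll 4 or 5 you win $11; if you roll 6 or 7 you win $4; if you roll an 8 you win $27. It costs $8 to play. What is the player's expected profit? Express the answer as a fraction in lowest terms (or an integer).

65/8 dollars

E[payout] = (1/4)·4 + (1/4)·11 + (3/8)·24 + (1/8)·27 = 129/8
Expected profit = 129/8 − 8 = 65/8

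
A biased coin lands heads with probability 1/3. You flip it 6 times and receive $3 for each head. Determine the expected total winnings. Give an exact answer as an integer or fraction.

E[#heads] = 6·1/3 = 2 (linearity over flips).
E[winnings] = 3·2 = 6.

$6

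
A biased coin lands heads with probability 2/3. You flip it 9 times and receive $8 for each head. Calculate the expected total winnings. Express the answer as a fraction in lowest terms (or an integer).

$48

E[#heads] = 9·2/3 = 6 (linearity over flips).
E[winnings] = 8·6 = 48.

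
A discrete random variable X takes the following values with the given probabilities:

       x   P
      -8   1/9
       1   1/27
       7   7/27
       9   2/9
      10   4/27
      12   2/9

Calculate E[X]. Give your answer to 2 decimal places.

7.11

E[X] = (1/9)·(-8) + (1/27)·1 + (7/27)·7 + (2/9)·9 + (4/27)·10 + (2/9)·12
     = 64/9 ≈ 7.11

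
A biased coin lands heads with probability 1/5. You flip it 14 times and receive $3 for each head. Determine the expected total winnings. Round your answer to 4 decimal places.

E[#heads] = 14·1/5 = 14/5 (linearity over flips).
E[winnings] = 3·14/5 = 42/5.
≈ 8.4000

$8.4000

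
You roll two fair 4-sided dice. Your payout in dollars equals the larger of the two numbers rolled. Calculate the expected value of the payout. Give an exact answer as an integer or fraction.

25/8 dollars

Distribution of the larger of the two numbers rolled: 1 w.p. 1/16, 2 w.p. 3/16, 3 w.p. 5/16, 4 w.p. 7/16
E[payout] = (1/16)·1 + (3/16)·2 + (5/16)·3 + (7/16)·4 = 25/8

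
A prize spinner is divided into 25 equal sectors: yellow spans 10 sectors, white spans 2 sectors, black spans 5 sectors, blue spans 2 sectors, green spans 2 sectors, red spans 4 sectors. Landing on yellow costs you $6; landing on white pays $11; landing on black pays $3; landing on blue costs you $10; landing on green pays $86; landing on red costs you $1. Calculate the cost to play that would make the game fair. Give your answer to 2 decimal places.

E[payout] = (10/25)·(-6) + (2/25)·11 + (5/25)·3 + (2/25)·(-10) + (2/25)·86 + (4/25)·(-1) = 5
Fair fee = E[payout] = 5 ≈ $5.00

$5.00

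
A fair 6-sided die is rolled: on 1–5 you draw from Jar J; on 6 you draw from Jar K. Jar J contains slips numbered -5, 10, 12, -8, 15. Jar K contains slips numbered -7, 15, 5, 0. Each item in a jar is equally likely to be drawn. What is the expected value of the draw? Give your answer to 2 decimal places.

4.54

E[X | Jar J] = (-5 + 10 + 12 − 8 + 15)/5 = 24/5
E[X | Jar K] = (-7 + 15 + 5 + 0)/4 = 13/4
E[X] = (5/6)·24/5 + (1/6)·13/4 = 109/24 ≈ 4.54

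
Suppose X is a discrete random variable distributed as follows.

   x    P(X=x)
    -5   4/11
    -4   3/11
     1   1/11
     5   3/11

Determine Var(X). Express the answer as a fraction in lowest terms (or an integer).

E[X] = (4/11)·(-5) + (3/11)·(-4) + (1/11)·1 + (3/11)·5 = -16/11
E[X²] = (4/11)·25 + (3/11)·16 + (1/11)·1 + (3/11)·25 = 224/11
Var(X) = 224/11 − (-16/11)² = 2208/121

2208/121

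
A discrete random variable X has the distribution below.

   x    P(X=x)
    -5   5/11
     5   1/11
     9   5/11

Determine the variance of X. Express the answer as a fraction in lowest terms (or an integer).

E[X] = (5/11)·(-5) + (1/11)·5 + (5/11)·9 = 25/11
E[X²] = (5/11)·25 + (1/11)·25 + (5/11)·81 = 555/11
Var(X) = 555/11 − (25/11)² = 5480/121

5480/121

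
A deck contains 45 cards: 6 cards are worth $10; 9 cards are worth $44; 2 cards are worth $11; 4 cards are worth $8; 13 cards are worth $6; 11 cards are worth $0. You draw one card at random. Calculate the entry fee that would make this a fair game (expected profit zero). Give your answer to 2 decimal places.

$13.07

E[payout] = (6/45)·10 + (9/45)·44 + (2/45)·11 + (4/45)·8 + (13/45)·6 + (11/45)·0 = 196/15
Fair fee = E[payout] = 196/15 ≈ $13.07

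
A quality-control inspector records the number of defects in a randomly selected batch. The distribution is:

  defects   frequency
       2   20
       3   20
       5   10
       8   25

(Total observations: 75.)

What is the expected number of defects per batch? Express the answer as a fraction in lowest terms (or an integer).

14/3

Total = 75, so P(defects=2) = 20/75, etc.
E[X] = (4/15)·2 + (4/15)·3 + (2/15)·5 + (1/3)·8
     = 14/3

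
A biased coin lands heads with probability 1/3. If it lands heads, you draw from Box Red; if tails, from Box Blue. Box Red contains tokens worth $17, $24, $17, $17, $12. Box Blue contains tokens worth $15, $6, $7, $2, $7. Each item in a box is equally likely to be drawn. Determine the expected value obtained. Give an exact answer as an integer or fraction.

E[X | Box Red] = (17 + 24 + 17 + 17 + 12)/5 = 87/5
E[X | Box Blue] = (15 + 6 + 7 + 2 + 7)/5 = 37/5
E[X] = (1/3)·87/5 + (2/3)·37/5 = 161/15

161/15 dollars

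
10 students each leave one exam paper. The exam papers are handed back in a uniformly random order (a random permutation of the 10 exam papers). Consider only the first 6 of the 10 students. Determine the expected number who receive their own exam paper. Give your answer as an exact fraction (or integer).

Let Xᵢ = 1 if person i gets their own exam paper. For each i, P(Xᵢ=1) = 1/10.
By linearity of expectation, E[X₁+…+X_6] = 6·(1/10) = 3/5.

3/5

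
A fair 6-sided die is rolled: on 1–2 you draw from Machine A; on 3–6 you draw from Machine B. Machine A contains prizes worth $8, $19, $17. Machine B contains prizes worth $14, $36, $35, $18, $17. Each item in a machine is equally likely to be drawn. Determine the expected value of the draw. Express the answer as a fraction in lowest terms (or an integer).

188/9 dollars

E[X | Machine A] = (8 + 19 + 17)/3 = 44/3
E[X | Machine B] = (14 + 36 + 35 + 18 + 17)/5 = 24
E[X] = (1/3)·44/3 + (2/3)·24 = 188/9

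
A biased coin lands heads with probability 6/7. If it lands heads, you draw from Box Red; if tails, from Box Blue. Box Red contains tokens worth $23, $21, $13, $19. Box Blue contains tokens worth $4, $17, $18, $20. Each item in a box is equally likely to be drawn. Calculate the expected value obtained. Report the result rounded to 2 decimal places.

E[X | Box Red] = (23 + 21 + 13 + 19)/4 = 19
E[X | Box Blue] = (4 + 17 + 18 + 20)/4 = 59/4
E[X] = (6/7)·19 + (1/7)·59/4 = 515/28 ≈ 18.39

$18.39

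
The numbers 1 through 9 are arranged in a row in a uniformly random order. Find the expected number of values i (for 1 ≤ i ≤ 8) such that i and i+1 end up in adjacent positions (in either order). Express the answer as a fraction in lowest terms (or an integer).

For each i ∈ {1,…,8}, let Xᵢ = 1 if i and i+1 are adjacent. P(Xᵢ=1) = 2·(9−1)!/9! = 2/9.
By linearity, E[ΣXᵢ] = (8)·(2/9) = 16/9.

16/9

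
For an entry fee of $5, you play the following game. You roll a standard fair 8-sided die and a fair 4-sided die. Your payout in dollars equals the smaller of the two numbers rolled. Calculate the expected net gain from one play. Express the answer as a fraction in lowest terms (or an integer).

-45/16 dollars

Distribution of the smaller of the two numbers rolled: 1 w.p. 11/32, 2 w.p. 9/32, 3 w.p. 7/32, 4 w.p. 5/32
E[payout] = (11/32)·1 + (9/32)·2 + (7/32)·3 + (5/32)·4 = 35/16
Expected profit = 35/16 − 5 = -45/16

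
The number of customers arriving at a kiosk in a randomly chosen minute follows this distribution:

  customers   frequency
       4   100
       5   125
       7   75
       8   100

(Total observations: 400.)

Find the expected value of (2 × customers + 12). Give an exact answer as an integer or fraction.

95/4

Total = 400, so P(customers=4) = 100/400, etc.
E[2x+12] = (1/4)·20 + (5/16)·22 + (3/16)·26 + (1/4)·28
     = 95/4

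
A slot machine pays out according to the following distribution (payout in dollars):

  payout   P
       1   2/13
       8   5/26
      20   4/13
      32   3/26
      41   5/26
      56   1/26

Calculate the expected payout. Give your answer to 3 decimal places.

$21.577

E[X] = (2/13)·1 + (5/26)·8 + (4/13)·20 + (3/26)·32 + (5/26)·41 + (1/26)·56
     = 561/26 ≈ 21.577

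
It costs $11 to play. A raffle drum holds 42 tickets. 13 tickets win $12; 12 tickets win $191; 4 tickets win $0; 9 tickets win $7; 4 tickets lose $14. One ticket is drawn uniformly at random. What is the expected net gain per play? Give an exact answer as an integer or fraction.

E[payout] = (13/42)·12 + (12/42)·191 + (4/42)·0 + (9/42)·7 + (4/42)·(-14) = 2455/42
Expected profit = 2455/42 − 11 = 1993/42

1993/42 dollars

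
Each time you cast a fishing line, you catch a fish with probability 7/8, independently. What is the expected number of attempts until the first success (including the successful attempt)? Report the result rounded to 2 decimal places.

1.14

For a geometric distribution, E[trials] = 1/p = 1/(7/8) = 8/7.
≈ 1.14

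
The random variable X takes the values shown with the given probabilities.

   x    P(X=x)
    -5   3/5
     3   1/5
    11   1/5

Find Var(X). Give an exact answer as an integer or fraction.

E[X] = (3/5)·(-5) + (1/5)·3 + (1/5)·11 = -1/5
E[X²] = (3/5)·25 + (1/5)·9 + (1/5)·121 = 41
Var(X) = 41 − (-1/5)² = 1024/25

1024/25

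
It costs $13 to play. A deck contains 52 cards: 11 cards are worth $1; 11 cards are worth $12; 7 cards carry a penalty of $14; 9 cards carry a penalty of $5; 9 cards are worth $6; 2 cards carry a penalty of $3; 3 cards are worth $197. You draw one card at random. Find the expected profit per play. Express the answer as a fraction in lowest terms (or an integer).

-37/52 dollars

E[payout] = (11/52)·1 + (11/52)·12 + (7/52)·(-14) + (9/52)·(-5) + (9/52)·6 + (2/52)·(-3) + (3/52)·197 = 639/52
Expected profit = 639/52 − 13 = -37/52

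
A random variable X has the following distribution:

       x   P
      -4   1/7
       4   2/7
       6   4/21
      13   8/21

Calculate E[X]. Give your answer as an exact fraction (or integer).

20/3

E[X] = (1/7)·(-4) + (2/7)·4 + (4/21)·6 + (8/21)·13
     = 20/3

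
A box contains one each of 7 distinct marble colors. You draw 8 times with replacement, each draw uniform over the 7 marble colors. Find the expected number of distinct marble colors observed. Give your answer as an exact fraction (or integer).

Let Xⱼ=1 if type j appears at least once. P(Xⱼ=1) = 1 − ((7−1)/7)^8 = 4085185/5764801.
E[#distinct] = 7·4085185/5764801 = 4085185/823543.

4085185/823543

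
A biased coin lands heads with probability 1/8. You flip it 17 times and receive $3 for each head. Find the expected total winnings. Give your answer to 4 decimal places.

$6.3750

E[#heads] = 17·1/8 = 17/8 (linearity over flips).
E[winnings] = 3·17/8 = 51/8.
≈ 6.3750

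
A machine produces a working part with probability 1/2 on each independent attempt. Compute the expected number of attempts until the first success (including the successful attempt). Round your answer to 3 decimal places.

For a geometric distribution, E[trials] = 1/p = 1/(1/2) = 2.
≈ 2.000

2.000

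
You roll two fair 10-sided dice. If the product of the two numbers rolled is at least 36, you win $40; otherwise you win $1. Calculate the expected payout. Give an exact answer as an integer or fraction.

E[payout] = (13/20)·1 + (7/20)·40 = 293/20

293/20 dollars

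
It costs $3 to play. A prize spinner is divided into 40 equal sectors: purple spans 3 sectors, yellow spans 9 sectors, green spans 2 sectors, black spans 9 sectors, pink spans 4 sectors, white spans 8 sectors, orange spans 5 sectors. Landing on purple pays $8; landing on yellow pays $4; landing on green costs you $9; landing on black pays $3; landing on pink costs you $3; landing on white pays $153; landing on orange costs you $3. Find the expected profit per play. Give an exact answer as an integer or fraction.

573/20 dollars

E[payout] = (3/40)·8 + (9/40)·4 + (2/40)·(-9) + (9/40)·3 + (4/40)·(-3) + (8/40)·153 + (5/40)·(-3) = 633/20
Expected profit = 633/20 − 3 = 573/20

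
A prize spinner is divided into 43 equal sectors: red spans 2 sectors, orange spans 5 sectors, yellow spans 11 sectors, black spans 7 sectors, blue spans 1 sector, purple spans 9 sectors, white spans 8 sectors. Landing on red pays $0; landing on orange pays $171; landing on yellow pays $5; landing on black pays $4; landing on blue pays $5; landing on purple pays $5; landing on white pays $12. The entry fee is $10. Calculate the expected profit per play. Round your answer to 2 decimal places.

$15.21

E[payout] = (2/43)·0 + (5/43)·171 + (11/43)·5 + (7/43)·4 + (1/43)·5 + (9/43)·5 + (8/43)·12 = 1084/43
Expected profit = 1084/43 − 10 = 654/43 ≈ $15.21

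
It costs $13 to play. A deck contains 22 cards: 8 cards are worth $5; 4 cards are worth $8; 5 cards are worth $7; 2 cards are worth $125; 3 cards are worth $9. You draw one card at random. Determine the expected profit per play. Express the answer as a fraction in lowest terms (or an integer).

E[payout] = (8/22)·5 + (4/22)·8 + (5/22)·7 + (2/22)·125 + (3/22)·9 = 192/11
Expected profit = 192/11 − 13 = 49/11

49/11 dollars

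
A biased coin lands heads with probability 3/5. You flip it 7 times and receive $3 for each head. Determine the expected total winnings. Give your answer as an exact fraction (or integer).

63/5 dollars

E[#heads] = 7·3/5 = 21/5 (linearity over flips).
E[winnings] = 3·21/5 = 63/5.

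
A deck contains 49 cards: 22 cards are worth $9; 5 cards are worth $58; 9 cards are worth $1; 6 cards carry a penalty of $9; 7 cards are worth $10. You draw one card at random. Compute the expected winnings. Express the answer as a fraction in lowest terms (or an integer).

E[payout] = (22/49)·9 + (5/49)·58 + (9/49)·1 + (6/49)·(-9) + (7/49)·10 = 513/49

513/49 dollars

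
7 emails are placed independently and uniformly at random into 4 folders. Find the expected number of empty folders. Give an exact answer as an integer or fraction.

Let Xⱼ=1 if folder j is empty. P(Xⱼ=1) = ((4-1)/4)^7 = 2187/16384.
By linearity, E[#empty] = 4·2187/16384 = 2187/4096.

2187/4096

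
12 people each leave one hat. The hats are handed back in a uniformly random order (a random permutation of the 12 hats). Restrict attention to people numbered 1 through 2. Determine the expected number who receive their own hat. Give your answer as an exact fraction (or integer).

1/6

Let Xᵢ = 1 if person i gets their own hat. For each i, P(Xᵢ=1) = 1/12.
By linearity of expectation, E[X₁+…+X_2] = 2·(1/12) = 1/6.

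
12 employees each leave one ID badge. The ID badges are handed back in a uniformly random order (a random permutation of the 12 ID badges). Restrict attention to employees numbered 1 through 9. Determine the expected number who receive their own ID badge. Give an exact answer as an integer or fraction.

Let Xᵢ = 1 if person i gets their own ID badge. For each i, P(Xᵢ=1) = 1/12.
By linearity of expectation, E[X₁+…+X_9] = 9·(1/12) = 3/4.

3/4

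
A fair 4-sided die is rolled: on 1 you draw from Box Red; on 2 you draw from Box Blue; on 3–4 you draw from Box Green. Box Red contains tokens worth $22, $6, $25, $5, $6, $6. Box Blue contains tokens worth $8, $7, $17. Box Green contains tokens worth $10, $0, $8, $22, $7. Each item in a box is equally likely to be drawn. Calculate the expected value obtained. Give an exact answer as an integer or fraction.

617/60 dollars

E[X | Box Red] = (22 + 6 + 25 + 5 + 6 + 6)/6 = 35/3
E[X | Box Blue] = (8 + 7 + 17)/3 = 32/3
E[X | Box Green] = (10 + 0 + 8 + 22 + 7)/5 = 47/5
E[X] = (1/4)·35/3 + (1/4)·32/3 + (1/2)·47/5 = 617/60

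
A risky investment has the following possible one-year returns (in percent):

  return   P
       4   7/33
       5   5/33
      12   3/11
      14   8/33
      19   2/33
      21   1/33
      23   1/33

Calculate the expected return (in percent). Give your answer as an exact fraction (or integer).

355/33

E[X] = (7/33)·4 + (5/33)·5 + (3/11)·12 + (8/33)·14 + (2/33)·19 + (1/33)·21 + (1/33)·23
     = 355/33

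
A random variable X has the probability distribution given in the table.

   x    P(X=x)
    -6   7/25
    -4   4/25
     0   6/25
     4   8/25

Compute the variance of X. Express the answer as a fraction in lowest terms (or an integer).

E[X] = (7/25)·(-6) + (4/25)·(-4) + (6/25)·0 + (8/25)·4 = -26/25
E[X²] = (7/25)·36 + (4/25)·16 + (6/25)·0 + (8/25)·16 = 444/25
Var(X) = 444/25 − (-26/25)² = 10424/625

10424/625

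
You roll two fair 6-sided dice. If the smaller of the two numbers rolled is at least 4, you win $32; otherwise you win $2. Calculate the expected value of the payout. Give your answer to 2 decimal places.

E[payout] = (3/4)·2 + (1/4)·32 = 19/2
≈ $9.50

$9.50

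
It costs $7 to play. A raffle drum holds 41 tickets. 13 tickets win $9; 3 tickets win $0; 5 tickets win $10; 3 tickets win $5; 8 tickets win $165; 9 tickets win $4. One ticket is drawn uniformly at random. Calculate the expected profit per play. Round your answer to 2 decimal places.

E[payout] = (13/41)·9 + (3/41)·0 + (5/41)·10 + (3/41)·5 + (8/41)·165 + (9/41)·4 = 1538/41
Expected profit = 1538/41 − 7 = 1251/41 ≈ $30.51

$30.51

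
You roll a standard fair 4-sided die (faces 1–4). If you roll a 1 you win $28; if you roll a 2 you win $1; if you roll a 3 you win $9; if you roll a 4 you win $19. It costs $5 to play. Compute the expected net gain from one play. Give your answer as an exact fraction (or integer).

E[payout] = (1/4)·1 + (1/4)·9 + (1/4)·19 + (1/4)·28 = 57/4
Expected profit = 57/4 − 5 = 37/4

37/4 dollars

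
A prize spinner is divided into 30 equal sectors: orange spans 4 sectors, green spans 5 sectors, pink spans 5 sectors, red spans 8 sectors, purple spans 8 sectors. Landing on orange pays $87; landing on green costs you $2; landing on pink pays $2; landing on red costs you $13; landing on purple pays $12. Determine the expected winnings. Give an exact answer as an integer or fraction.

34/3 dollars

E[payout] = (4/30)·87 + (5/30)·(-2) + (5/30)·2 + (8/30)·(-13) + (8/30)·12 = 34/3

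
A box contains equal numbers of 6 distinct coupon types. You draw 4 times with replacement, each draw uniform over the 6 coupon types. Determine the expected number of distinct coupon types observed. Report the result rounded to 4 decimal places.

3.1065

Let Xⱼ=1 if type j appears at least once. P(Xⱼ=1) = 1 − ((6−1)/6)^4 = 671/1296.
E[#distinct] = 6·671/1296 = 671/216.
≈ 3.1065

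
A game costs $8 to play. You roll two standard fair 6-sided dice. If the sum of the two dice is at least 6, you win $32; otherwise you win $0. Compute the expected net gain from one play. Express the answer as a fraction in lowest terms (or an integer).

E[payout] = (5/18)·0 + (13/18)·32 = 208/9
Expected profit = 208/9 − 8 = 136/9

136/9 dollars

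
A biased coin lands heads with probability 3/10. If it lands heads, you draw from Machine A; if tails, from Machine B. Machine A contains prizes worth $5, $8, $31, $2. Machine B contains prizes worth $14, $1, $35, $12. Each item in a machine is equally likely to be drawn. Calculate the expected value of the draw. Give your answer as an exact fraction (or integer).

143/10 dollars

E[X | Machine A] = (5 + 8 + 31 + 2)/4 = 23/2
E[X | Machine B] = (14 + 1 + 35 + 12)/4 = 31/2
E[X] = (3/10)·23/2 + (7/10)·31/2 = 143/10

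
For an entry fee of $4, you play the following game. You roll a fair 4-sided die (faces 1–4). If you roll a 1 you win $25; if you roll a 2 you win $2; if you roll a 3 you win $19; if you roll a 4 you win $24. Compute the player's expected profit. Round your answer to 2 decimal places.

E[payout] = (1/4)·2 + (1/4)·19 + (1/4)·24 + (1/4)·25 = 35/2
Expected profit = 35/2 − 4 = 27/2 ≈ $13.50

$13.50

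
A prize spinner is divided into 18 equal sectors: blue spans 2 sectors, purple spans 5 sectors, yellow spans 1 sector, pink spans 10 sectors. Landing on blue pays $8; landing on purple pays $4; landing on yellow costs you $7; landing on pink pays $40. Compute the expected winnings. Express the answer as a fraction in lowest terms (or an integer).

E[payout] = (2/18)·8 + (5/18)·4 + (1/18)·(-7) + (10/18)·40 = 143/6

143/6 dollars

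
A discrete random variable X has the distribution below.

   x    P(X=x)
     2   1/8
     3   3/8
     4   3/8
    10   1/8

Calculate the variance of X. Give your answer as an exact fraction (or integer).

343/64

E[X] = (1/8)·2 + (3/8)·3 + (3/8)·4 + (1/8)·10 = 33/8
E[X²] = (1/8)·4 + (3/8)·9 + (3/8)·16 + (1/8)·100 = 179/8
Var(X) = 179/8 − (33/8)² = 343/64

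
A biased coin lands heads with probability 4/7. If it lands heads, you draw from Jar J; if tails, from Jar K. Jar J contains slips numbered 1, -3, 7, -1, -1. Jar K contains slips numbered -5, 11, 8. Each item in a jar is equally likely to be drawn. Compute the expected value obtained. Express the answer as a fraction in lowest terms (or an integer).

E[X | Jar J] = (1 − 3 + 7 − 1 − 1)/5 = 3/5
E[X | Jar K] = (-5 + 11 + 8)/3 = 14/3
E[X] = (4/7)·3/5 + (3/7)·14/3 = 82/35

82/35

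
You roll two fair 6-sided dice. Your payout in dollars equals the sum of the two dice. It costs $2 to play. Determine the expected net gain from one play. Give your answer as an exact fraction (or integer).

Distribution of the sum of the two dice: 2 w.p. 1/36, 3 w.p. 1/18, 4 w.p. 1/12, 5 w.p. 1/9, 6 w.p. 5/36, 7 w.p. 1/6, …
E[payout] = (1/36)·2 + (1/18)·3 + (1/12)·4 + (1/9)·5 + (5/36)·6 + (1/6)·7 + (5/36)·8 + (1/9)·9 + (1/12)·10 + (1/18)·11 + (1/36)·12 = 7
Expected profit = 7 − 2 = 5

$5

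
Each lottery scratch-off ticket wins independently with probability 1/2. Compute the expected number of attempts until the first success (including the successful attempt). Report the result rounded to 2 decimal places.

2.00

For a geometric distribution, E[trials] = 1/p = 1/(1/2) = 2.
≈ 2.00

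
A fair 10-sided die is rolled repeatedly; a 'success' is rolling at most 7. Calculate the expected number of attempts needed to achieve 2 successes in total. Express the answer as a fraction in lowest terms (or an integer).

By linearity (sum of 2 independent geometric waits), E[trials] = 2/p = 2/(7/10) = 20/7.

20/7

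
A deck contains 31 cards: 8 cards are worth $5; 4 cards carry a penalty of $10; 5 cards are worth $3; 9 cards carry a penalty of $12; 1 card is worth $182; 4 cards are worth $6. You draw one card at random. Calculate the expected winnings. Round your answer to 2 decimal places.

$3.65

E[payout] = (8/31)·5 + (4/31)·(-10) + (5/31)·3 + (9/31)·(-12) + (1/31)·182 + (4/31)·6 = 113/31
≈ $3.65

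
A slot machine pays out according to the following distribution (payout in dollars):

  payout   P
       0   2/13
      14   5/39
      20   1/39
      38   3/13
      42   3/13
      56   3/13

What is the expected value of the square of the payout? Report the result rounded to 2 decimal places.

1499.38

E[X²] = (2/13)·0 + (5/39)·196 + (1/39)·400 + (3/13)·1444 + (3/13)·1764 + (3/13)·3136
     = 19492/13 ≈ 1499.38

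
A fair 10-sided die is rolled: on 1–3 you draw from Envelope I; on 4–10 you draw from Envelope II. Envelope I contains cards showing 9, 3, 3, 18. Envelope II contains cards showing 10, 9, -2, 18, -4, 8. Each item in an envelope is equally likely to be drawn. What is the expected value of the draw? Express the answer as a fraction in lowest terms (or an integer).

281/40

E[X | Envelope I] = (9 + 3 + 3 + 18)/4 = 33/4
E[X | Envelope II] = (10 + 9 − 2 + 18 − 4 + 8)/6 = 13/2
E[X] = (3/10)·33/4 + (7/10)·13/2 = 281/40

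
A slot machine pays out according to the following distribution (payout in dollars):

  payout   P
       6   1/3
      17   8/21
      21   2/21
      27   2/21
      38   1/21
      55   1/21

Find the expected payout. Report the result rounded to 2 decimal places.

$17.48

E[X] = (1/3)·6 + (8/21)·17 + (2/21)·21 + (2/21)·27 + (1/21)·38 + (1/21)·55
     = 367/21 ≈ 17.48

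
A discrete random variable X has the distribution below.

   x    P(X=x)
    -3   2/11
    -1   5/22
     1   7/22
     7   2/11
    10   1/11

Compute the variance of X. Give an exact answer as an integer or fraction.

E[X] = (2/11)·(-3) + (5/22)·(-1) + (7/22)·1 + (2/11)·7 + (1/11)·10 = 19/11
E[X²] = (2/11)·9 + (5/22)·1 + (7/22)·1 + (2/11)·49 + (1/11)·100 = 222/11
Var(X) = 222/11 − (19/11)² = 2081/121

2081/121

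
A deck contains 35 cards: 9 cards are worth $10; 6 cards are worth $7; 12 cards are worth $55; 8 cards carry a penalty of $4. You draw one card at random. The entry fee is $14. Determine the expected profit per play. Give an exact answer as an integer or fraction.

54/7 dollars

E[payout] = (9/35)·10 + (6/35)·7 + (12/35)·55 + (8/35)·(-4) = 152/7
Expected profit = 152/7 − 14 = 54/7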